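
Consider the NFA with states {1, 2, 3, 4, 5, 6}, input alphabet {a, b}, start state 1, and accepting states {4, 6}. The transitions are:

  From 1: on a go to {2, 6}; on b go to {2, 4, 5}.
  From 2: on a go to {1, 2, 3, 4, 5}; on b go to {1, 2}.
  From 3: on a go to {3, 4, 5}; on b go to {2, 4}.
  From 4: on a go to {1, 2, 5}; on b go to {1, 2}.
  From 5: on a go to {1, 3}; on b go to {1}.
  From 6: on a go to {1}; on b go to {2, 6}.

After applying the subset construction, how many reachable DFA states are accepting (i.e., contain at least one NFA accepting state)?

Start state of the DFA: {1}.
{1} --a--> {2, 6}  [new]
{1} --b--> {2, 4, 5}  [new]
{2, 6} --a--> {1, 2, 3, 4, 5}  [new]
{2, 6} --b--> {1, 2, 6}  [new]
{2, 4, 5} --a--> {1, 2, 3, 4, 5}  [seen]
{2, 4, 5} --b--> {1, 2}  [new]
{1, 2, 3, 4, 5} --a--> {1, 2, 3, 4, 5, 6}  [new]
{1, 2, 3, 4, 5} --b--> {1, 2, 4, 5}  [new]
{1, 2, 6} --a--> {1, 2, 3, 4, 5, 6}  [seen]
{1, 2, 6} --b--> {1, 2, 4, 5, 6}  [new]
{1, 2} --a--> {1, 2, 3, 4, 5, 6}  [seen]
{1, 2} --b--> {1, 2, 4, 5}  [seen]
{1, 2, 3, 4, 5, 6} --a--> {1, 2, 3, 4, 5, 6}  [seen]
{1, 2, 3, 4, 5, 6} --b--> {1, 2, 4, 5, 6}  [seen]
{1, 2, 4, 5} --a--> {1, 2, 3, 4, 5, 6}  [seen]
{1, 2, 4, 5} --b--> {1, 2, 4, 5}  [seen]
{1, 2, 4, 5, 6} --a--> {1, 2, 3, 4, 5, 6}  [seen]
{1, 2, 4, 5, 6} --b--> {1, 2, 4, 5, 6}  [seen]
Reachable DFA states: {1}, {2, 6}, {2, 4, 5}, {1, 2, 3, 4, 5}, {1, 2, 6}, {1, 2}, {1, 2, 3, 4, 5, 6}, {1, 2, 4, 5}, {1, 2, 4, 5, 6}.
Accepting DFA states (contain an NFA accepting state): {2, 6}, {2, 4, 5}, {1, 2, 3, 4, 5}, {1, 2, 6}, {1, 2, 3, 4, 5, 6}, {1, 2, 4, 5}, {1, 2, 4, 5, 6}.

7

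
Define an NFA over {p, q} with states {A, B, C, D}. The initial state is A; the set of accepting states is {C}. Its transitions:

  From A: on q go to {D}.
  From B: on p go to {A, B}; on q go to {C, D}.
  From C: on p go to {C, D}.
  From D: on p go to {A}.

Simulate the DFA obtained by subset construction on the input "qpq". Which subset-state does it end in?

{D}

Start: {A}.
δ(A,q) = {D}.
Union: {D}.
After q: {D}.
δ(D,p) = {A}.
Union: {A}.
After p: {A}.
δ(A,q) = {D}.
Union: {D}.
After q: {D}.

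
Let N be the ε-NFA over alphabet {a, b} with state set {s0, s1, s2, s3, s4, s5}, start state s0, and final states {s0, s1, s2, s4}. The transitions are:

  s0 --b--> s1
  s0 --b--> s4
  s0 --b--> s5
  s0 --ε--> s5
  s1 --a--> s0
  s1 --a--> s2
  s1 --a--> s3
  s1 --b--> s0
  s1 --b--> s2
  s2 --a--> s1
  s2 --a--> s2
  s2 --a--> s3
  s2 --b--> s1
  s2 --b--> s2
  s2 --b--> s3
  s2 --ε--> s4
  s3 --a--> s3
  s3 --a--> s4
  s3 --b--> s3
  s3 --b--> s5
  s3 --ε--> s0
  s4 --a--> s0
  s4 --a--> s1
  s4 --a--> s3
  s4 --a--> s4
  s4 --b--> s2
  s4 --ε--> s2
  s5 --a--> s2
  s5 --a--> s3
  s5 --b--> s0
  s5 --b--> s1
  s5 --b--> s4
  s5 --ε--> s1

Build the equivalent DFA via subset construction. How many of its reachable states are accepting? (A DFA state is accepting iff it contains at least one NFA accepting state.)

3

Start state of the DFA: {s0, s1, s5} (ε-closure of the NFA start).
{s0, s1, s5} --a--> {s0, s1, s2, s3, s4, s5}  [new]
{s0, s1, s5} --b--> {s0, s1, s2, s4, s5}  [new]
{s0, s1, s2, s3, s4, s5} --a--> {s0, s1, s2, s3, s4, s5}  [seen]
{s0, s1, s2, s3, s4, s5} --b--> {s0, s1, s2, s3, s4, s5}  [seen]
{s0, s1, s2, s4, s5} --a--> {s0, s1, s2, s3, s4, s5}  [seen]
{s0, s1, s2, s4, s5} --b--> {s0, s1, s2, s3, s4, s5}  [seen]
Reachable DFA states: {s0, s1, s5}, {s0, s1, s2, s3, s4, s5}, {s0, s1, s2, s4, s5}.
Accepting DFA states (contain an NFA accepting state): {s0, s1, s5}, {s0, s1, s2, s3, s4, s5}, {s0, s1, s2, s4, s5}.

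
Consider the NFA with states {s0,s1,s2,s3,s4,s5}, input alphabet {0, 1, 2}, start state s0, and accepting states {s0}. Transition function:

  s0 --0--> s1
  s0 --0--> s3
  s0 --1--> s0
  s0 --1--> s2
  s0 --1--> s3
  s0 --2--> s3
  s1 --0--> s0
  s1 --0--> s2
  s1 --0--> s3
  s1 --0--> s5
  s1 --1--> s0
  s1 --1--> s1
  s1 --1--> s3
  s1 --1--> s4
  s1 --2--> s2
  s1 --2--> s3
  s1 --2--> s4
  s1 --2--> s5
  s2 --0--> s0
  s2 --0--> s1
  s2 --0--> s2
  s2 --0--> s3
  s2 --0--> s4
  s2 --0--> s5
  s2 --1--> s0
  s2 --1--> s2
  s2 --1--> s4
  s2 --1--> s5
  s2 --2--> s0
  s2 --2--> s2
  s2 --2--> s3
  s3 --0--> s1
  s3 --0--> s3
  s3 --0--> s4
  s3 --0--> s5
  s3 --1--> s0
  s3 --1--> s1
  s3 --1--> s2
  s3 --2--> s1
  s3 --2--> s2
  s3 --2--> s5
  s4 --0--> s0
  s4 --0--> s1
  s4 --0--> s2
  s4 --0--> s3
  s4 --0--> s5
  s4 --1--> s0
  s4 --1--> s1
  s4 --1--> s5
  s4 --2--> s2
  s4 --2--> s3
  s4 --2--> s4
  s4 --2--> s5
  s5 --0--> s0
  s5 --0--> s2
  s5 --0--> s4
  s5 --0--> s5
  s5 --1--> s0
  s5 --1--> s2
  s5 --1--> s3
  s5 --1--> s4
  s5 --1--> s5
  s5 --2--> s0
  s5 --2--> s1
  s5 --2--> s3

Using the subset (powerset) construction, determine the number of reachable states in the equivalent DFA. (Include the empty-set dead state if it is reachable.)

12

Start state of the DFA: {s0}.
{s0} --0--> {s1,s3}  [new]
{s0} --1--> {s0,s2,s3}  [new]
{s0} --2--> {s3}  [new]
{s1,s3} --0--> {s0,s1,s2,s3,s4,s5}  [new]
{s1,s3} --1--> {s0,s1,s2,s3,s4}  [new]
{s1,s3} --2--> {s1,s2,s3,s4,s5}  [new]
{s0,s2,s3} --0--> {s0,s1,s2,s3,s4,s5}  [seen]
{s0,s2,s3} --1--> {s0,s1,s2,s3,s4,s5}  [seen]
{s0,s2,s3} --2--> {s0,s1,s2,s3,s5}  [new]
{s3} --0--> {s1,s3,s4,s5}  [new]
{s3} --1--> {s0,s1,s2}  [new]
{s3} --2--> {s1,s2,s5}  [new]
{s0,s1,s2,s3,s4,s5} --0--> {s0,s1,s2,s3,s4,s5}  [seen]
{s0,s1,s2,s3,s4,s5} --1--> {s0,s1,s2,s3,s4,s5}  [seen]
{s0,s1,s2,s3,s4,s5} --2--> {s0,s1,s2,s3,s4,s5}  [seen]
{s0,s1,s2,s3,s4} --0--> {s0,s1,s2,s3,s4,s5}  [seen]
{s0,s1,s2,s3,s4} --1--> {s0,s1,s2,s3,s4,s5}  [seen]
{s0,s1,s2,s3,s4} --2--> {s0,s1,s2,s3,s4,s5}  [seen]
{s1,s2,s3,s4,s5} --0--> {s0,s1,s2,s3,s4,s5}  [seen]
{s1,s2,s3,s4,s5} --1--> {s0,s1,s2,s3,s4,s5}  [seen]
{s1,s2,s3,s4,s5} --2--> {s0,s1,s2,s3,s4,s5}  [seen]
{s0,s1,s2,s3,s5} --0--> {s0,s1,s2,s3,s4,s5}  [seen]
{s0,s1,s2,s3,s5} --1--> {s0,s1,s2,s3,s4,s5}  [seen]
{s0,s1,s2,s3,s5} --2--> {s0,s1,s2,s3,s4,s5}  [seen]
{s1,s3,s4,s5} --0--> {s0,s1,s2,s3,s4,s5}  [seen]
{s1,s3,s4,s5} --1--> {s0,s1,s2,s3,s4,s5}  [seen]
{s1,s3,s4,s5} --2--> {s0,s1,s2,s3,s4,s5}  [seen]
{s0,s1,s2} --0--> {s0,s1,s2,s3,s4,s5}  [seen]
{s0,s1,s2} --1--> {s0,s1,s2,s3,s4,s5}  [seen]
{s0,s1,s2} --2--> {s0,s2,s3,s4,s5}  [new]
{s1,s2,s5} --0--> {s0,s1,s2,s3,s4,s5}  [seen]
{s1,s2,s5} --1--> {s0,s1,s2,s3,s4,s5}  [seen]
{s1,s2,s5} --2--> {s0,s1,s2,s3,s4,s5}  [seen]
{s0,s2,s3,s4,s5} --0--> {s0,s1,s2,s3,s4,s5}  [seen]
{s0,s2,s3,s4,s5} --1--> {s0,s1,s2,s3,s4,s5}  [seen]
{s0,s2,s3,s4,s5} --2--> {s0,s1,s2,s3,s4,s5}  [seen]
Reachable DFA states: {s0}, {s1,s3}, {s0,s2,s3}, {s3}, {s0,s1,s2,s3,s4,s5}, {s0,s1,s2,s3,s4}, {s1,s2,s3,s4,s5}, {s0,s1,s2,s3,s5}, {s1,s3,s4,s5}, {s0,s1,s2}, {s1,s2,s5}, {s0,s2,s3,s4,s5}.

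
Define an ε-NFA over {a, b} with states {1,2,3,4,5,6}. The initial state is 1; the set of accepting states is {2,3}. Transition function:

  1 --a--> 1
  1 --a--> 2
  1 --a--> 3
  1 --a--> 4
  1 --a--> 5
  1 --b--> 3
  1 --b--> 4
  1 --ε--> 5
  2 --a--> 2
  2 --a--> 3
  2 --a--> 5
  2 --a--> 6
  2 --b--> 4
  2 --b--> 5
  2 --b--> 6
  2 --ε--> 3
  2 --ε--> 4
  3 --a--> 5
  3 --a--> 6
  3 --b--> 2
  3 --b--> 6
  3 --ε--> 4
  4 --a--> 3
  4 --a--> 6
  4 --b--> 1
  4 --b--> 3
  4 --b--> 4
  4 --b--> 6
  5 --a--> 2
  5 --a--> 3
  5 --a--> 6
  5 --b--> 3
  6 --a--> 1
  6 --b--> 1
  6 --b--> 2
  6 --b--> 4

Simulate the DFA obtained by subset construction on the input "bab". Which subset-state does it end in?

{1,2,3,4,5,6}

Start: {1,5}.
δ(1,b) = {3,4}; δ(5,b) = {3}.
Union: {3,4}.
After b: {3,4}.
δ(3,a) = {5,6}; δ(4,a) = {3,6}.
Union: {3,5,6}.
ε-closure gives {3,4,5,6}.
After a: {3,4,5,6}.
δ(3,b) = {2,6}; δ(4,b) = {1,3,4,6}; δ(5,b) = {3}; δ(6,b) = {1,2,4}.
Union: {1,2,3,4,6}.
ε-closure gives {1,2,3,4,5,6}.
After b: {1,2,3,4,5,6}.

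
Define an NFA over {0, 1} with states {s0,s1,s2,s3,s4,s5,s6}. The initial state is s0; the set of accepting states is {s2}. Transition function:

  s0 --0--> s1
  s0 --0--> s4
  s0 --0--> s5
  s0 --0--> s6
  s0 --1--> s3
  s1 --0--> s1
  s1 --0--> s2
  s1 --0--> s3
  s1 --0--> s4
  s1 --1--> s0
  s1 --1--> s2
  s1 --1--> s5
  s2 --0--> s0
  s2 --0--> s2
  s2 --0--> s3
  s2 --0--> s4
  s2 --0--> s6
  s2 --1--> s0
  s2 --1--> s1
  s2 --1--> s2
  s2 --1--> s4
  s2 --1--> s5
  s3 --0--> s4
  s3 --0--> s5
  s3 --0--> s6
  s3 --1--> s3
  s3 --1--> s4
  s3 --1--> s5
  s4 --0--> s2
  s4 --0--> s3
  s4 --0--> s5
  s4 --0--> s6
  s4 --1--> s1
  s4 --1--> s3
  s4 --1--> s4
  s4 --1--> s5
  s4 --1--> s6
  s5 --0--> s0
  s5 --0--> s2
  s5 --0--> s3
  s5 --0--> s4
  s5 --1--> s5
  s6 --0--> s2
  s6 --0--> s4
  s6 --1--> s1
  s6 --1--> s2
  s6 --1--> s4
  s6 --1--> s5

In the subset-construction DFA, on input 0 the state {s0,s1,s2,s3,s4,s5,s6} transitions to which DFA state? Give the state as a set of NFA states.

δ(s0,0) = {s1,s4,s5,s6}; δ(s1,0) = {s1,s2,s3,s4}; δ(s2,0) = {s0,s2,s3,s4,s6}; δ(s3,0) = {s4,s5,s6}; δ(s4,0) = {s2,s3,s5,s6}; δ(s5,0) = {s0,s2,s3,s4}; δ(s6,0) = {s2,s4}.
Union: {s0,s1,s2,s3,s4,s5,s6}.

{s0,s1,s2,s3,s4,s5,s6}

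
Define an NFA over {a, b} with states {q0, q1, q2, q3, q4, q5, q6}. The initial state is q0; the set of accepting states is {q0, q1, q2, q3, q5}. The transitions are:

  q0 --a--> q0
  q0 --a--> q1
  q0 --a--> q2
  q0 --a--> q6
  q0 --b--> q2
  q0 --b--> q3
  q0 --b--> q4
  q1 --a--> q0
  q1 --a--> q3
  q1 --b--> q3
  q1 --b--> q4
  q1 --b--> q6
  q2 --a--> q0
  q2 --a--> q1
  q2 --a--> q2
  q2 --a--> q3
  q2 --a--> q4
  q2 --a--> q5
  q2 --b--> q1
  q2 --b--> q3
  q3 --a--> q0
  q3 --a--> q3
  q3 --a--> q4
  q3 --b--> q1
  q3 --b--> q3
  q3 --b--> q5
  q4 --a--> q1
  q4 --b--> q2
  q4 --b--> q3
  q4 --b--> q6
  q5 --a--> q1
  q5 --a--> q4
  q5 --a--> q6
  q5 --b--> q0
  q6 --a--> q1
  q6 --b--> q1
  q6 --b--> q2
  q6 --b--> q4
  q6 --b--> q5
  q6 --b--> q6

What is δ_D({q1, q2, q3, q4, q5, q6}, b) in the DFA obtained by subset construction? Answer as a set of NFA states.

{q0, q1, q2, q3, q4, q5, q6}

δ(q1,b) = {q3, q4, q6}; δ(q2,b) = {q1, q3}; δ(q3,b) = {q1, q3, q5}; δ(q4,b) = {q2, q3, q6}; δ(q5,b) = {q0}; δ(q6,b) = {q1, q2, q4, q5, q6}.
Union: {q0, q1, q2, q3, q4, q5, q6}.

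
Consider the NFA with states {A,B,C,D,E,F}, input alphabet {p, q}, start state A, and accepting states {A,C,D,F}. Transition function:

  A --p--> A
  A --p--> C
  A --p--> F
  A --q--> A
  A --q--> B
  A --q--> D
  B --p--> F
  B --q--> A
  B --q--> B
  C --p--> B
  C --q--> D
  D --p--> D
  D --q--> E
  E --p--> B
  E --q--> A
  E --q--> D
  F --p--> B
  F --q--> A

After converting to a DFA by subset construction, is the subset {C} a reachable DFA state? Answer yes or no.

no

Start state of the DFA: {A}.
{A} --p--> {A,C,F}  [new]
{A} --q--> {A,B,D}  [new]
{A,C,F} --p--> {A,B,C,F}  [new]
{A,C,F} --q--> {A,B,D}  [seen]
{A,B,D} --p--> {A,C,D,F}  [new]
{A,B,D} --q--> {A,B,D,E}  [new]
{A,B,C,F} --p--> {A,B,C,F}  [seen]
{A,B,C,F} --q--> {A,B,D}  [seen]
{A,C,D,F} --p--> {A,B,C,D,F}  [new]
{A,C,D,F} --q--> {A,B,D,E}  [seen]
{A,B,D,E} --p--> {A,B,C,D,F}  [seen]
{A,B,D,E} --q--> {A,B,D,E}  [seen]
{A,B,C,D,F} --p--> {A,B,C,D,F}  [seen]
{A,B,C,D,F} --q--> {A,B,D,E}  [seen]
Reachable DFA states: {A}, {A,C,F}, {A,B,D}, {A,B,C,F}, {A,C,D,F}, {A,B,D,E}, {A,B,C,D,F}.
{C} is not among them.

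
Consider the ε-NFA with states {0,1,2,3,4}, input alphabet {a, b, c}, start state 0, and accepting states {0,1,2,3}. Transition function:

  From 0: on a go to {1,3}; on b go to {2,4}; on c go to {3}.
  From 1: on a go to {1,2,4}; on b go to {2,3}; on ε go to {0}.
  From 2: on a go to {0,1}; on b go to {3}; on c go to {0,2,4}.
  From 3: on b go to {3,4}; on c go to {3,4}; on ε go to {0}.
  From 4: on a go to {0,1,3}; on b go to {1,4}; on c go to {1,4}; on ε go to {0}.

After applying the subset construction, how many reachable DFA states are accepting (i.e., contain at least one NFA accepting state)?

8

Start state of the DFA: {0} (ε-closure of the NFA start).
{0} --a--> {0,1,3}  [new]
{0} --b--> {0,2,4}  [new]
{0} --c--> {0,3}  [new]
{0,1,3} --a--> {0,1,2,3,4}  [new]
{0,1,3} --b--> {0,2,3,4}  [new]
{0,1,3} --c--> {0,3,4}  [new]
{0,2,4} --a--> {0,1,3}  [seen]
{0,2,4} --b--> {0,1,2,3,4}  [seen]
{0,2,4} --c--> {0,1,2,3,4}  [seen]
{0,3} --a--> {0,1,3}  [seen]
{0,3} --b--> {0,2,3,4}  [seen]
{0,3} --c--> {0,3,4}  [seen]
{0,1,2,3,4} --a--> {0,1,2,3,4}  [seen]
{0,1,2,3,4} --b--> {0,1,2,3,4}  [seen]
{0,1,2,3,4} --c--> {0,1,2,3,4}  [seen]
{0,2,3,4} --a--> {0,1,3}  [seen]
{0,2,3,4} --b--> {0,1,2,3,4}  [seen]
{0,2,3,4} --c--> {0,1,2,3,4}  [seen]
{0,3,4} --a--> {0,1,3}  [seen]
{0,3,4} --b--> {0,1,2,3,4}  [seen]
{0,3,4} --c--> {0,1,3,4}  [new]
{0,1,3,4} --a--> {0,1,2,3,4}  [seen]
{0,1,3,4} --b--> {0,1,2,3,4}  [seen]
{0,1,3,4} --c--> {0,1,3,4}  [seen]
Reachable DFA states: {0}, {0,1,3}, {0,2,4}, {0,3}, {0,1,2,3,4}, {0,2,3,4}, {0,3,4}, {0,1,3,4}.
Accepting DFA states (contain an NFA accepting state): {0}, {0,1,3}, {0,2,4}, {0,3}, {0,1,2,3,4}, {0,2,3,4}, {0,3,4}, {0,1,3,4}.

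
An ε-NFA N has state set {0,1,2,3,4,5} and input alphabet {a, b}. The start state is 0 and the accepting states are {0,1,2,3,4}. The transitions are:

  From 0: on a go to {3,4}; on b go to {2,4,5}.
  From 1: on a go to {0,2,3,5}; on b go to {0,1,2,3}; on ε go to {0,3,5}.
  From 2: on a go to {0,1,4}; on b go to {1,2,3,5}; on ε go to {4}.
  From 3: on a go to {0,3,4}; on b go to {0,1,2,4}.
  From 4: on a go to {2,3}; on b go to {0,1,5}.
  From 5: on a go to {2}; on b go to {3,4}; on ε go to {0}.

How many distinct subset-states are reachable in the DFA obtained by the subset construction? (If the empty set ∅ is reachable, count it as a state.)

Start state of the DFA: {0} (ε-closure of the NFA start).
{0} --a--> {3,4}  [new]
{0} --b--> {0,2,4,5}  [new]
{3,4} --a--> {0,2,3,4}  [new]
{3,4} --b--> {0,1,2,3,4,5}  [new]
{0,2,4,5} --a--> {0,1,2,3,4,5}  [seen]
{0,2,4,5} --b--> {0,1,2,3,4,5}  [seen]
{0,2,3,4} --a--> {0,1,2,3,4,5}  [seen]
{0,2,3,4} --b--> {0,1,2,3,4,5}  [seen]
{0,1,2,3,4,5} --a--> {0,1,2,3,4,5}  [seen]
{0,1,2,3,4,5} --b--> {0,1,2,3,4,5}  [seen]
Reachable DFA states: {0}, {3,4}, {0,2,4,5}, {0,2,3,4}, {0,1,2,3,4,5}.

5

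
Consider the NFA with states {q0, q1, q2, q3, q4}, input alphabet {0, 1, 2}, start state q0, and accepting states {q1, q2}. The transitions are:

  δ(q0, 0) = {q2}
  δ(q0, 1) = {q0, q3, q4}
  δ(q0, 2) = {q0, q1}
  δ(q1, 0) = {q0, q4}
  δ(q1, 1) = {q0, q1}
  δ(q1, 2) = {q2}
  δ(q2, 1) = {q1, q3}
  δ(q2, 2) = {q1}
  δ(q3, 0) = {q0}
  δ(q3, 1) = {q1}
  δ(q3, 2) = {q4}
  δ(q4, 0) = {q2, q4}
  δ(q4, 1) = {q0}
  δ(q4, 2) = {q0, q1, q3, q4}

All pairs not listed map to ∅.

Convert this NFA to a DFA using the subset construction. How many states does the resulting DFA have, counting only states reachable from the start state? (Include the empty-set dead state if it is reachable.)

15

Start state of the DFA: {q0}.
{q0} --0--> {q2}  [new]
{q0} --1--> {q0, q3, q4}  [new]
{q0} --2--> {q0, q1}  [new]
{q2} --0--> ∅  [new]
{q2} --1--> {q1, q3}  [new]
{q2} --2--> {q1}  [new]
{q0, q3, q4} --0--> {q0, q2, q4}  [new]
{q0, q3, q4} --1--> {q0, q1, q3, q4}  [new]
{q0, q3, q4} --2--> {q0, q1, q3, q4}  [seen]
{q0, q1} --0--> {q0, q2, q4}  [seen]
{q0, q1} --1--> {q0, q1, q3, q4}  [seen]
{q0, q1} --2--> {q0, q1, q2}  [new]
∅ --0--> ∅  [seen]
∅ --1--> ∅  [seen]
∅ --2--> ∅  [seen]
{q1, q3} --0--> {q0, q4}  [new]
{q1, q3} --1--> {q0, q1}  [seen]
{q1, q3} --2--> {q2, q4}  [new]
{q1} --0--> {q0, q4}  [seen]
{q1} --1--> {q0, q1}  [seen]
{q1} --2--> {q2}  [seen]
{q0, q2, q4} --0--> {q2, q4}  [seen]
{q0, q2, q4} --1--> {q0, q1, q3, q4}  [seen]
{q0, q2, q4} --2--> {q0, q1, q3, q4}  [seen]
{q0, q1, q3, q4} --0--> {q0, q2, q4}  [seen]
{q0, q1, q3, q4} --1--> {q0, q1, q3, q4}  [seen]
{q0, q1, q3, q4} --2--> {q0, q1, q2, q3, q4}  [new]
{q0, q1, q2} --0--> {q0, q2, q4}  [seen]
{q0, q1, q2} --1--> {q0, q1, q3, q4}  [seen]
{q0, q1, q2} --2--> {q0, q1, q2}  [seen]
{q0, q4} --0--> {q2, q4}  [seen]
{q0, q4} --1--> {q0, q3, q4}  [seen]
{q0, q4} --2--> {q0, q1, q3, q4}  [seen]
{q2, q4} --0--> {q2, q4}  [seen]
{q2, q4} --1--> {q0, q1, q3}  [new]
{q2, q4} --2--> {q0, q1, q3, q4}  [seen]
{q0, q1, q2, q3, q4} --0--> {q0, q2, q4}  [seen]
{q0, q1, q2, q3, q4} --1--> {q0, q1, q3, q4}  [seen]
{q0, q1, q2, q3, q4} --2--> {q0, q1, q2, q3, q4}  [seen]
{q0, q1, q3} --0--> {q0, q2, q4}  [seen]
{q0, q1, q3} --1--> {q0, q1, q3, q4}  [seen]
{q0, q1, q3} --2--> {q0, q1, q2, q4}  [new]
{q0, q1, q2, q4} --0--> {q0, q2, q4}  [seen]
{q0, q1, q2, q4} --1--> {q0, q1, q3, q4}  [seen]
{q0, q1, q2, q4} --2--> {q0, q1, q2, q3, q4}  [seen]
Reachable DFA states: {q0}, {q2}, {q0, q3, q4}, {q0, q1}, ∅, {q1, q3}, {q1}, {q0, q2, q4}, {q0, q1, q3, q4}, {q0, q1, q2}, {q0, q4}, {q2, q4}, {q0, q1, q2, q3, q4}, {q0, q1, q3}, {q0, q1, q2, q4}.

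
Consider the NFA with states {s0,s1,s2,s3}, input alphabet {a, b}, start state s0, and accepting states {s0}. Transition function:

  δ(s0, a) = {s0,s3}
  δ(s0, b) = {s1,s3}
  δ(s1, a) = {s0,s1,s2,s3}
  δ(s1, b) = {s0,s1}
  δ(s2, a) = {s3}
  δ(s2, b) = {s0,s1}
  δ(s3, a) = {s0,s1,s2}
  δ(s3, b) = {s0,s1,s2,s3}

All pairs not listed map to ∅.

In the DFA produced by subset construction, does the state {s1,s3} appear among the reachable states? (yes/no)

Start state of the DFA: {s0}.
{s0} --a--> {s0,s3}  [new]
{s0} --b--> {s1,s3}  [new]
{s0,s3} --a--> {s0,s1,s2,s3}  [new]
{s0,s3} --b--> {s0,s1,s2,s3}  [seen]
{s1,s3} --a--> {s0,s1,s2,s3}  [seen]
{s1,s3} --b--> {s0,s1,s2,s3}  [seen]
{s0,s1,s2,s3} --a--> {s0,s1,s2,s3}  [seen]
{s0,s1,s2,s3} --b--> {s0,s1,s2,s3}  [seen]
Reachable DFA states: {s0}, {s0,s3}, {s1,s3}, {s0,s1,s2,s3}.
{s1,s3} is among them.

yes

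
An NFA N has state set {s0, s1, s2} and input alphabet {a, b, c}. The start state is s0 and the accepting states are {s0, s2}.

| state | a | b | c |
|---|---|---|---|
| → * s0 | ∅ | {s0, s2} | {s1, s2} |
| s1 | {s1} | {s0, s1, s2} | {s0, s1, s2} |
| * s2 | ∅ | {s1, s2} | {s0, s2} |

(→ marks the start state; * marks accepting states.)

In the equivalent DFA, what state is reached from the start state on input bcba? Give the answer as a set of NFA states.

Start: {s0}.
δ(s0,b) = {s0, s2}.
Union: {s0, s2}.
After b: {s0, s2}.
δ(s0,c) = {s1, s2}; δ(s2,c) = {s0, s2}.
Union: {s0, s1, s2}.
After c: {s0, s1, s2}.
δ(s0,b) = {s0, s2}; δ(s1,b) = {s0, s1, s2}; δ(s2,b) = {s1, s2}.
Union: {s0, s1, s2}.
After b: {s0, s1, s2}.
δ(s0,a) = ∅; δ(s1,a) = {s1}; δ(s2,a) = ∅.
Union: {s1}.
After a: {s1}.

{s1}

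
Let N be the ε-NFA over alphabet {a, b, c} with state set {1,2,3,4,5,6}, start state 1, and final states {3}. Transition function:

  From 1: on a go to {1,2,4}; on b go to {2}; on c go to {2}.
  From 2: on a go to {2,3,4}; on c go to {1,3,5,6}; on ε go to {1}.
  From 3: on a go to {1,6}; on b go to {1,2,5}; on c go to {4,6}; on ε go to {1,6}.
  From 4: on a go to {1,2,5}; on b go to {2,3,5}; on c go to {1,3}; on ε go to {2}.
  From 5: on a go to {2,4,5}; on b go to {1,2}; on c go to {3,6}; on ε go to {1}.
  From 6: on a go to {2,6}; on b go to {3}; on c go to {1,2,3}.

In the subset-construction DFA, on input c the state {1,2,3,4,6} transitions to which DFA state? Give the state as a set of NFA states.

{1,2,3,4,5,6}

δ(1,c) = {2}; δ(2,c) = {1,3,5,6}; δ(3,c) = {4,6}; δ(4,c) = {1,3}; δ(6,c) = {1,2,3}.
Union: {1,2,3,4,5,6}.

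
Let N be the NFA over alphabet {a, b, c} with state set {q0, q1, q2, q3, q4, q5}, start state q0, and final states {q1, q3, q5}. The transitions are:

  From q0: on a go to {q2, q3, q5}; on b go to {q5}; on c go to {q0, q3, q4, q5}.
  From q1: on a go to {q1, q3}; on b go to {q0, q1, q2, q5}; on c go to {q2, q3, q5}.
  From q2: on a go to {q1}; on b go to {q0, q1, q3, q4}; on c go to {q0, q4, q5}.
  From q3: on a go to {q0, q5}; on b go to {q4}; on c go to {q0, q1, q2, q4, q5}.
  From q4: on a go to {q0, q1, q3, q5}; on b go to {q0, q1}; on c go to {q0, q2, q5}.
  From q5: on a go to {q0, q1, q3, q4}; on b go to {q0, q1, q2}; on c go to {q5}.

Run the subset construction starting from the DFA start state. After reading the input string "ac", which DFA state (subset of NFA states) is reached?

Start: {q0}.
δ(q0,a) = {q2, q3, q5}.
Union: {q2, q3, q5}.
After a: {q2, q3, q5}.
δ(q2,c) = {q0, q4, q5}; δ(q3,c) = {q0, q1, q2, q4, q5}; δ(q5,c) = {q5}.
Union: {q0, q1, q2, q4, q5}.
After c: {q0, q1, q2, q4, q5}.

{q0, q1, q2, q4, q5}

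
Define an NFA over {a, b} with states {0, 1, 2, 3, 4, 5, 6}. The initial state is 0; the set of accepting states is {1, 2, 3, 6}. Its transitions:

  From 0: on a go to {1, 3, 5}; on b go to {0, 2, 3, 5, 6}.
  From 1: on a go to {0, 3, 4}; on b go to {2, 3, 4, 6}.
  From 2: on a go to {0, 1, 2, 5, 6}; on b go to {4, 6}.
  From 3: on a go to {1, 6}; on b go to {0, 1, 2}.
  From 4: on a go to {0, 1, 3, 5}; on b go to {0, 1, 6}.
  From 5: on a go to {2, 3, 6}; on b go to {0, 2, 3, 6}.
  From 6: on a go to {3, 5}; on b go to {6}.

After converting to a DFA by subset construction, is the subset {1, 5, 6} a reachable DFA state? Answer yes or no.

Start state of the DFA: {0}.
{0} --a--> {1, 3, 5}  [new]
{0} --b--> {0, 2, 3, 5, 6}  [new]
{1, 3, 5} --a--> {0, 1, 2, 3, 4, 6}  [new]
{1, 3, 5} --b--> {0, 1, 2, 3, 4, 6}  [seen]
{0, 2, 3, 5, 6} --a--> {0, 1, 2, 3, 5, 6}  [new]
{0, 2, 3, 5, 6} --b--> {0, 1, 2, 3, 4, 5, 6}  [new]
{0, 1, 2, 3, 4, 6} --a--> {0, 1, 2, 3, 4, 5, 6}  [seen]
{0, 1, 2, 3, 4, 6} --b--> {0, 1, 2, 3, 4, 5, 6}  [seen]
{0, 1, 2, 3, 5, 6} --a--> {0, 1, 2, 3, 4, 5, 6}  [seen]
{0, 1, 2, 3, 5, 6} --b--> {0, 1, 2, 3, 4, 5, 6}  [seen]
{0, 1, 2, 3, 4, 5, 6} --a--> {0, 1, 2, 3, 4, 5, 6}  [seen]
{0, 1, 2, 3, 4, 5, 6} --b--> {0, 1, 2, 3, 4, 5, 6}  [seen]
Reachable DFA states: {0}, {1, 3, 5}, {0, 2, 3, 5, 6}, {0, 1, 2, 3, 4, 6}, {0, 1, 2, 3, 5, 6}, {0, 1, 2, 3, 4, 5, 6}.
{1, 5, 6} is not among them.

no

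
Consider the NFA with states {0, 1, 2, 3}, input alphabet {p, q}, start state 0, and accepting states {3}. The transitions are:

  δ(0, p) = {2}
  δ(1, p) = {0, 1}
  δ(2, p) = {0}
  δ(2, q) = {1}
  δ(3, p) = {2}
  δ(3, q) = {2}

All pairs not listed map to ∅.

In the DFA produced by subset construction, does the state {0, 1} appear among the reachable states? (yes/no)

Start state of the DFA: {0}.
{0} --p--> {2}  [new]
{0} --q--> ∅  [new]
{2} --p--> {0}  [seen]
{2} --q--> {1}  [new]
∅ --p--> ∅  [seen]
∅ --q--> ∅  [seen]
{1} --p--> {0, 1}  [new]
{1} --q--> ∅  [seen]
{0, 1} --p--> {0, 1, 2}  [new]
{0, 1} --q--> ∅  [seen]
{0, 1, 2} --p--> {0, 1, 2}  [seen]
{0, 1, 2} --q--> {1}  [seen]
Reachable DFA states: {0}, {2}, ∅, {1}, {0, 1}, {0, 1, 2}.
{0, 1} is among them.

yes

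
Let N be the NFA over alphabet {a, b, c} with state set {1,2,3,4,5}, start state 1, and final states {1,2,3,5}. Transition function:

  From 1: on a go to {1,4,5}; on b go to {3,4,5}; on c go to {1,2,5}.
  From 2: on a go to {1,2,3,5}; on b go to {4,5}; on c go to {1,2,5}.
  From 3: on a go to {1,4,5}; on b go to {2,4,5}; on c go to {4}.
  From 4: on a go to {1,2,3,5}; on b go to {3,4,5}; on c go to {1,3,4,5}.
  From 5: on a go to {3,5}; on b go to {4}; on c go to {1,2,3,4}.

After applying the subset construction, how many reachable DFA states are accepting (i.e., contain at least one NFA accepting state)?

6

Start state of the DFA: {1}.
{1} --a--> {1,4,5}  [new]
{1} --b--> {3,4,5}  [new]
{1} --c--> {1,2,5}  [new]
{1,4,5} --a--> {1,2,3,4,5}  [new]
{1,4,5} --b--> {3,4,5}  [seen]
{1,4,5} --c--> {1,2,3,4,5}  [seen]
{3,4,5} --a--> {1,2,3,4,5}  [seen]
{3,4,5} --b--> {2,3,4,5}  [new]
{3,4,5} --c--> {1,2,3,4,5}  [seen]
{1,2,5} --a--> {1,2,3,4,5}  [seen]
{1,2,5} --b--> {3,4,5}  [seen]
{1,2,5} --c--> {1,2,3,4,5}  [seen]
{1,2,3,4,5} --a--> {1,2,3,4,5}  [seen]
{1,2,3,4,5} --b--> {2,3,4,5}  [seen]
{1,2,3,4,5} --c--> {1,2,3,4,5}  [seen]
{2,3,4,5} --a--> {1,2,3,4,5}  [seen]
{2,3,4,5} --b--> {2,3,4,5}  [seen]
{2,3,4,5} --c--> {1,2,3,4,5}  [seen]
Reachable DFA states: {1}, {1,4,5}, {3,4,5}, {1,2,5}, {1,2,3,4,5}, {2,3,4,5}.
Accepting DFA states (contain an NFA accepting state): {1}, {1,4,5}, {3,4,5}, {1,2,5}, {1,2,3,4,5}, {2,3,4,5}.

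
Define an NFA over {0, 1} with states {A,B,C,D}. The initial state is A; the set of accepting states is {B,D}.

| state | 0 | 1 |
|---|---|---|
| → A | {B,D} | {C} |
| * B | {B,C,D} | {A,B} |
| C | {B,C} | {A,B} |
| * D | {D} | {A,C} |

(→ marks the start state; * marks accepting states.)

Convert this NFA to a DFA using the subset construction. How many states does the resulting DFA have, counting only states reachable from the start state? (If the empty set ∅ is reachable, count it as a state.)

Start state of the DFA: {A}.
{A} --0--> {B,D}  [new]
{A} --1--> {C}  [new]
{B,D} --0--> {B,C,D}  [new]
{B,D} --1--> {A,B,C}  [new]
{C} --0--> {B,C}  [new]
{C} --1--> {A,B}  [new]
{B,C,D} --0--> {B,C,D}  [seen]
{B,C,D} --1--> {A,B,C}  [seen]
{A,B,C} --0--> {B,C,D}  [seen]
{A,B,C} --1--> {A,B,C}  [seen]
{B,C} --0--> {B,C,D}  [seen]
{B,C} --1--> {A,B}  [seen]
{A,B} --0--> {B,C,D}  [seen]
{A,B} --1--> {A,B,C}  [seen]
Reachable DFA states: {A}, {B,D}, {C}, {B,C,D}, {A,B,C}, {B,C}, {A,B}.

7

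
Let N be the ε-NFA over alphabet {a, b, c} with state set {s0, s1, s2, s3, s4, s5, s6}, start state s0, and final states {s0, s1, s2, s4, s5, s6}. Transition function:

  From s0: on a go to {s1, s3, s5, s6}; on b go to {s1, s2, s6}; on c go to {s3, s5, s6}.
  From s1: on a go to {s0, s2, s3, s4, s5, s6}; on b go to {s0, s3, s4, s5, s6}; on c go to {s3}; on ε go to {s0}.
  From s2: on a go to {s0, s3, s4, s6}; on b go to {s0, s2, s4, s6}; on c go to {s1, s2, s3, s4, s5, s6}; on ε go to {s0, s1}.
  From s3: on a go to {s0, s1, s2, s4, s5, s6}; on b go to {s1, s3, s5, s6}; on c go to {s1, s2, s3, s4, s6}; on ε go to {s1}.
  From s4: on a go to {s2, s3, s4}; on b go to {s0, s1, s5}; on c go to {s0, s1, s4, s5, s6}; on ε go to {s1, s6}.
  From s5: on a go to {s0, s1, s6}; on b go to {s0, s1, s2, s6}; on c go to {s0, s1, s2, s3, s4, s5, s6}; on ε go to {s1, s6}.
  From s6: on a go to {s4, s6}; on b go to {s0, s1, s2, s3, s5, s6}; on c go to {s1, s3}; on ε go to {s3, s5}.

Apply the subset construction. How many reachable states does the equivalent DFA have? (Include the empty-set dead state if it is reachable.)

Start state of the DFA: {s0} (ε-closure of the NFA start).
{s0} --a--> {s0, s1, s3, s5, s6}  [new]
{s0} --b--> {s0, s1, s2, s3, s5, s6}  [new]
{s0} --c--> {s0, s1, s3, s5, s6}  [seen]
{s0, s1, s3, s5, s6} --a--> {s0, s1, s2, s3, s4, s5, s6}  [new]
{s0, s1, s3, s5, s6} --b--> {s0, s1, s2, s3, s4, s5, s6}  [seen]
{s0, s1, s3, s5, s6} --c--> {s0, s1, s2, s3, s4, s5, s6}  [seen]
{s0, s1, s2, s3, s5, s6} --a--> {s0, s1, s2, s3, s4, s5, s6}  [seen]
{s0, s1, s2, s3, s5, s6} --b--> {s0, s1, s2, s3, s4, s5, s6}  [seen]
{s0, s1, s2, s3, s5, s6} --c--> {s0, s1, s2, s3, s4, s5, s6}  [seen]
{s0, s1, s2, s3, s4, s5, s6} --a--> {s0, s1, s2, s3, s4, s5, s6}  [seen]
{s0, s1, s2, s3, s4, s5, s6} --b--> {s0, s1, s2, s3, s4, s5, s6}  [seen]
{s0, s1, s2, s3, s4, s5, s6} --c--> {s0, s1, s2, s3, s4, s5, s6}  [seen]
Reachable DFA states: {s0}, {s0, s1, s3, s5, s6}, {s0, s1, s2, s3, s5, s6}, {s0, s1, s2, s3, s4, s5, s6}.

4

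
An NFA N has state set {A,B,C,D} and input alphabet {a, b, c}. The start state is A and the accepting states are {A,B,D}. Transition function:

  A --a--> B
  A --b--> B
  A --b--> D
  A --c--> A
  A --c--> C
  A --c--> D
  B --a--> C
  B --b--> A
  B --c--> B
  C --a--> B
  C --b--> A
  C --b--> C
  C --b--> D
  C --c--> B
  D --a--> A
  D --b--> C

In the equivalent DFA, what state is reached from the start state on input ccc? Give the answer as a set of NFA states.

Start: {A}.
δ(A,c) = {A,C,D}.
Union: {A,C,D}.
After c: {A,C,D}.
δ(A,c) = {A,C,D}; δ(C,c) = {B}; δ(D,c) = ∅.
Union: {A,B,C,D}.
After c: {A,B,C,D}.
δ(A,c) = {A,C,D}; δ(B,c) = {B}; δ(C,c) = {B}; δ(D,c) = ∅.
Union: {A,B,C,D}.
After c: {A,B,C,D}.

{A,B,C,D}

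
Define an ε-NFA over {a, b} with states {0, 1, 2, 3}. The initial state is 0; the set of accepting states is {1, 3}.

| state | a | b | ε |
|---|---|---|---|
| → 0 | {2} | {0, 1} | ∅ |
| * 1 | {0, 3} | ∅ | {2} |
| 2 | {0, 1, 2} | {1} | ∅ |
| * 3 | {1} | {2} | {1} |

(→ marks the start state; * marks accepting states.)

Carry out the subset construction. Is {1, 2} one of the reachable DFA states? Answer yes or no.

Start state of the DFA: {0} (ε-closure of the NFA start).
{0} --a--> {2}  [new]
{0} --b--> {0, 1, 2}  [new]
{2} --a--> {0, 1, 2}  [seen]
{2} --b--> {1, 2}  [new]
{0, 1, 2} --a--> {0, 1, 2, 3}  [new]
{0, 1, 2} --b--> {0, 1, 2}  [seen]
{1, 2} --a--> {0, 1, 2, 3}  [seen]
{1, 2} --b--> {1, 2}  [seen]
{0, 1, 2, 3} --a--> {0, 1, 2, 3}  [seen]
{0, 1, 2, 3} --b--> {0, 1, 2}  [seen]
Reachable DFA states: {0}, {2}, {0, 1, 2}, {1, 2}, {0, 1, 2, 3}.
{1, 2} is among them.

yes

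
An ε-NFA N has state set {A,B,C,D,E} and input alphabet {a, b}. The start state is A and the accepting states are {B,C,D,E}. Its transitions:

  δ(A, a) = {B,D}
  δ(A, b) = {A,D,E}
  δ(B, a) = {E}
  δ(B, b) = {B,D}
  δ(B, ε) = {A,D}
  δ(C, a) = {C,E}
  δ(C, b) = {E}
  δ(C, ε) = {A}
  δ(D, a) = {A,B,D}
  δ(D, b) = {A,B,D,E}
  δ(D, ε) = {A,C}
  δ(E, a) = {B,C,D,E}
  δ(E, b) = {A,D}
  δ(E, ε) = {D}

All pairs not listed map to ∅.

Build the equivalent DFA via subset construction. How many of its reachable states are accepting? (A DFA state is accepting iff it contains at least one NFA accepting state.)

3

Start state of the DFA: {A} (ε-closure of the NFA start).
{A} --a--> {A,B,C,D}  [new]
{A} --b--> {A,C,D,E}  [new]
{A,B,C,D} --a--> {A,B,C,D,E}  [new]
{A,B,C,D} --b--> {A,B,C,D,E}  [seen]
{A,C,D,E} --a--> {A,B,C,D,E}  [seen]
{A,C,D,E} --b--> {A,B,C,D,E}  [seen]
{A,B,C,D,E} --a--> {A,B,C,D,E}  [seen]
{A,B,C,D,E} --b--> {A,B,C,D,E}  [seen]
Reachable DFA states: {A}, {A,B,C,D}, {A,C,D,E}, {A,B,C,D,E}.
Accepting DFA states (contain an NFA accepting state): {A,B,C,D}, {A,C,D,E}, {A,B,C,D,E}.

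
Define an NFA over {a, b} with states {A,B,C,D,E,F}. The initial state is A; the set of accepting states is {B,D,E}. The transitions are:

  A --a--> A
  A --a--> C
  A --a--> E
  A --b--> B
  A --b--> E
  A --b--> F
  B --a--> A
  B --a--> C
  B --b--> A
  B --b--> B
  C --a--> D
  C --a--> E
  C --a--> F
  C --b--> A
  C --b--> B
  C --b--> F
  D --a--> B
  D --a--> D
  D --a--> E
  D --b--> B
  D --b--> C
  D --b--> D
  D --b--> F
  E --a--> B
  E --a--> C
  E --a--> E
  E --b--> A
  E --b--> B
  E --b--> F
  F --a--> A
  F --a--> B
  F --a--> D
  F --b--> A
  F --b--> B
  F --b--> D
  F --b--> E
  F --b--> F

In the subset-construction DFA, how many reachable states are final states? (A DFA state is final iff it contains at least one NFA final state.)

Start state of the DFA: {A}.
{A} --a--> {A,C,E}  [new]
{A} --b--> {B,E,F}  [new]
{A,C,E} --a--> {A,B,C,D,E,F}  [new]
{A,C,E} --b--> {A,B,E,F}  [new]
{B,E,F} --a--> {A,B,C,D,E}  [new]
{B,E,F} --b--> {A,B,D,E,F}  [new]
{A,B,C,D,E,F} --a--> {A,B,C,D,E,F}  [seen]
{A,B,C,D,E,F} --b--> {A,B,C,D,E,F}  [seen]
{A,B,E,F} --a--> {A,B,C,D,E}  [seen]
{A,B,E,F} --b--> {A,B,D,E,F}  [seen]
{A,B,C,D,E} --a--> {A,B,C,D,E,F}  [seen]
{A,B,C,D,E} --b--> {A,B,C,D,E,F}  [seen]
{A,B,D,E,F} --a--> {A,B,C,D,E}  [seen]
{A,B,D,E,F} --b--> {A,B,C,D,E,F}  [seen]
Reachable DFA states: {A}, {A,C,E}, {B,E,F}, {A,B,C,D,E,F}, {A,B,E,F}, {A,B,C,D,E}, {A,B,D,E,F}.
Accepting DFA states (contain an NFA accepting state): {A,C,E}, {B,E,F}, {A,B,C,D,E,F}, {A,B,E,F}, {A,B,C,D,E}, {A,B,D,E,F}.

6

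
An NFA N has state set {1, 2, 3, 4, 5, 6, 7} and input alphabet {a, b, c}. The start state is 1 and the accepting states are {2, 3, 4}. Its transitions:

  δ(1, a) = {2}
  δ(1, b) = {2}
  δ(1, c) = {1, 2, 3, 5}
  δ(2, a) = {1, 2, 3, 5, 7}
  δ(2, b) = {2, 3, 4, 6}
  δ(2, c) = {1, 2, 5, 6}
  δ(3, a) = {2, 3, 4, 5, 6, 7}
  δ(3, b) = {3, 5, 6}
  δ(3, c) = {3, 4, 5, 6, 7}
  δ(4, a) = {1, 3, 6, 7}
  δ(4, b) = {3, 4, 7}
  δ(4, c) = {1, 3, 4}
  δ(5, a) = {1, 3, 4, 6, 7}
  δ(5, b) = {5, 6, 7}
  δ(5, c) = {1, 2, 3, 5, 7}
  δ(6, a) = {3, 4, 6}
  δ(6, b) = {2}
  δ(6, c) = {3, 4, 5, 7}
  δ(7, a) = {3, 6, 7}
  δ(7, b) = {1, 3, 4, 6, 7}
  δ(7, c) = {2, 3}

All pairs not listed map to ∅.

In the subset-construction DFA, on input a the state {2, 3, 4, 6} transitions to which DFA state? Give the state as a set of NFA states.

{1, 2, 3, 4, 5, 6, 7}

δ(2,a) = {1, 2, 3, 5, 7}; δ(3,a) = {2, 3, 4, 5, 6, 7}; δ(4,a) = {1, 3, 6, 7}; δ(6,a) = {3, 4, 6}.
Union: {1, 2, 3, 4, 5, 6, 7}.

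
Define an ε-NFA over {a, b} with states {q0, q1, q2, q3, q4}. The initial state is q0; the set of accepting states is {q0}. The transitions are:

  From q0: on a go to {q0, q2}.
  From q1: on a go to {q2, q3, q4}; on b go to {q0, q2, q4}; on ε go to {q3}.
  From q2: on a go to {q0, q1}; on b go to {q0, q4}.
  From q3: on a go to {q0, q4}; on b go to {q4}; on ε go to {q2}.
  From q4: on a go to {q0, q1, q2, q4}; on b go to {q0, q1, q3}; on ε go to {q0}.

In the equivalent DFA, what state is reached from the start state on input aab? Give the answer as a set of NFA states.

{q0, q2, q4}

Start: {q0}.
δ(q0,a) = {q0, q2}.
Union: {q0, q2}.
After a: {q0, q2}.
δ(q0,a) = {q0, q2}; δ(q2,a) = {q0, q1}.
Union: {q0, q1, q2}.
ε-closure gives {q0, q1, q2, q3}.
After a: {q0, q1, q2, q3}.
δ(q0,b) = ∅; δ(q1,b) = {q0, q2, q4}; δ(q2,b) = {q0, q4}; δ(q3,b) = {q4}.
Union: {q0, q2, q4}.
After b: {q0, q2, q4}.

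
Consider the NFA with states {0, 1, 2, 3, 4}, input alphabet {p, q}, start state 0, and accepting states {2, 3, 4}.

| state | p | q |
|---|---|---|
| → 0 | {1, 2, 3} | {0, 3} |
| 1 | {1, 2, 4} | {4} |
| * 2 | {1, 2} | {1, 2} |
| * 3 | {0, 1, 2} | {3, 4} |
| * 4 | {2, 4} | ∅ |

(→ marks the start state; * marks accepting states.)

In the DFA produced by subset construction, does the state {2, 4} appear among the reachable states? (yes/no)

no

Start state of the DFA: {0}.
{0} --p--> {1, 2, 3}  [new]
{0} --q--> {0, 3}  [new]
{1, 2, 3} --p--> {0, 1, 2, 4}  [new]
{1, 2, 3} --q--> {1, 2, 3, 4}  [new]
{0, 3} --p--> {0, 1, 2, 3}  [new]
{0, 3} --q--> {0, 3, 4}  [new]
{0, 1, 2, 4} --p--> {1, 2, 3, 4}  [seen]
{0, 1, 2, 4} --q--> {0, 1, 2, 3, 4}  [new]
{1, 2, 3, 4} --p--> {0, 1, 2, 4}  [seen]
{1, 2, 3, 4} --q--> {1, 2, 3, 4}  [seen]
{0, 1, 2, 3} --p--> {0, 1, 2, 3, 4}  [seen]
{0, 1, 2, 3} --q--> {0, 1, 2, 3, 4}  [seen]
{0, 3, 4} --p--> {0, 1, 2, 3, 4}  [seen]
{0, 3, 4} --q--> {0, 3, 4}  [seen]
{0, 1, 2, 3, 4} --p--> {0, 1, 2, 3, 4}  [seen]
{0, 1, 2, 3, 4} --q--> {0, 1, 2, 3, 4}  [seen]
Reachable DFA states: {0}, {1, 2, 3}, {0, 3}, {0, 1, 2, 4}, {1, 2, 3, 4}, {0, 1, 2, 3}, {0, 3, 4}, {0, 1, 2, 3, 4}.
{2, 4} is not among them.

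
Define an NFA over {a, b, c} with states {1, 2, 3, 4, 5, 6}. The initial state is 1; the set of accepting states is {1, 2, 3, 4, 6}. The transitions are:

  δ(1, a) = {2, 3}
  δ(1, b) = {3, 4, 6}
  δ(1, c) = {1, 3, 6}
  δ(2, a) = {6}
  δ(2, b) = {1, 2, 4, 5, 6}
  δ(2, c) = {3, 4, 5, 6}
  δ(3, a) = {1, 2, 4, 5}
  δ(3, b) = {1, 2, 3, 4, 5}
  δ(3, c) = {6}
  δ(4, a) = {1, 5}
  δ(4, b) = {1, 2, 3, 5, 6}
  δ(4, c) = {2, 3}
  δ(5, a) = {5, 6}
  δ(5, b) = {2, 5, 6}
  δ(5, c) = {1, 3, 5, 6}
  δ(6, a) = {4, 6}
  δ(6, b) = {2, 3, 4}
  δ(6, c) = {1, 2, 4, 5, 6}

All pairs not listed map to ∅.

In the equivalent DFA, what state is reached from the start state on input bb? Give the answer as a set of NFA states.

{1, 2, 3, 4, 5, 6}

Start: {1}.
δ(1,b) = {3, 4, 6}.
Union: {3, 4, 6}.
After b: {3, 4, 6}.
δ(3,b) = {1, 2, 3, 4, 5}; δ(4,b) = {1, 2, 3, 5, 6}; δ(6,b) = {2, 3, 4}.
Union: {1, 2, 3, 4, 5, 6}.
After b: {1, 2, 3, 4, 5, 6}.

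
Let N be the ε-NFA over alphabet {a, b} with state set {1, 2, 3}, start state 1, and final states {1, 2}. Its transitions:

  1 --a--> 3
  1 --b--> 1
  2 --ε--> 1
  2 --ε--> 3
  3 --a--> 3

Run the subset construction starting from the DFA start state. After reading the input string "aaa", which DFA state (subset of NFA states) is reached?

Start: {1}.
δ(1,a) = {3}.
Union: {3}.
After a: {3}.
δ(3,a) = {3}.
Union: {3}.
After a: {3}.
δ(3,a) = {3}.
Union: {3}.
After a: {3}.

{3}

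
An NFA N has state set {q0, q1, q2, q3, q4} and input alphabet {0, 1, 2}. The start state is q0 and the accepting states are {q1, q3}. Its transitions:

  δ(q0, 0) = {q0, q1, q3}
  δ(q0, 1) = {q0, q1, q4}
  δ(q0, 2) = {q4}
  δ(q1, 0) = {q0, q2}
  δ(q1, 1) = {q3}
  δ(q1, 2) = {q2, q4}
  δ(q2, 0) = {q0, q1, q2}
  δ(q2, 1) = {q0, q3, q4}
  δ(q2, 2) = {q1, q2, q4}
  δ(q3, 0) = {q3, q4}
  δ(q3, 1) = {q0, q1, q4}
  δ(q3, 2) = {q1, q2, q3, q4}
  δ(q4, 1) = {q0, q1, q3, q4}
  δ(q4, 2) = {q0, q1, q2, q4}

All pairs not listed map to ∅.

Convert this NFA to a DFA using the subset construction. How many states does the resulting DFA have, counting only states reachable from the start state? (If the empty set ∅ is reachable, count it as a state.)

Start state of the DFA: {q0}.
{q0} --0--> {q0, q1, q3}  [new]
{q0} --1--> {q0, q1, q4}  [new]
{q0} --2--> {q4}  [new]
{q0, q1, q3} --0--> {q0, q1, q2, q3, q4}  [new]
{q0, q1, q3} --1--> {q0, q1, q3, q4}  [new]
{q0, q1, q3} --2--> {q1, q2, q3, q4}  [new]
{q0, q1, q4} --0--> {q0, q1, q2, q3}  [new]
{q0, q1, q4} --1--> {q0, q1, q3, q4}  [seen]
{q0, q1, q4} --2--> {q0, q1, q2, q4}  [new]
{q4} --0--> ∅  [new]
{q4} --1--> {q0, q1, q3, q4}  [seen]
{q4} --2--> {q0, q1, q2, q4}  [seen]
{q0, q1, q2, q3, q4} --0--> {q0, q1, q2, q3, q4}  [seen]
{q0, q1, q2, q3, q4} --1--> {q0, q1, q3, q4}  [seen]
{q0, q1, q2, q3, q4} --2--> {q0, q1, q2, q3, q4}  [seen]
{q0, q1, q3, q4} --0--> {q0, q1, q2, q3, q4}  [seen]
{q0, q1, q3, q4} --1--> {q0, q1, q3, q4}  [seen]
{q0, q1, q3, q4} --2--> {q0, q1, q2, q3, q4}  [seen]
{q1, q2, q3, q4} --0--> {q0, q1, q2, q3, q4}  [seen]
{q1, q2, q3, q4} --1--> {q0, q1, q3, q4}  [seen]
{q1, q2, q3, q4} --2--> {q0, q1, q2, q3, q4}  [seen]
{q0, q1, q2, q3} --0--> {q0, q1, q2, q3, q4}  [seen]
{q0, q1, q2, q3} --1--> {q0, q1, q3, q4}  [seen]
{q0, q1, q2, q3} --2--> {q1, q2, q3, q4}  [seen]
{q0, q1, q2, q4} --0--> {q0, q1, q2, q3}  [seen]
{q0, q1, q2, q4} --1--> {q0, q1, q3, q4}  [seen]
{q0, q1, q2, q4} --2--> {q0, q1, q2, q4}  [seen]
∅ --0--> ∅  [seen]
∅ --1--> ∅  [seen]
∅ --2--> ∅  [seen]
Reachable DFA states: {q0}, {q0, q1, q3}, {q0, q1, q4}, {q4}, {q0, q1, q2, q3, q4}, {q0, q1, q3, q4}, {q1, q2, q3, q4}, {q0, q1, q2, q3}, {q0, q1, q2, q4}, ∅.

10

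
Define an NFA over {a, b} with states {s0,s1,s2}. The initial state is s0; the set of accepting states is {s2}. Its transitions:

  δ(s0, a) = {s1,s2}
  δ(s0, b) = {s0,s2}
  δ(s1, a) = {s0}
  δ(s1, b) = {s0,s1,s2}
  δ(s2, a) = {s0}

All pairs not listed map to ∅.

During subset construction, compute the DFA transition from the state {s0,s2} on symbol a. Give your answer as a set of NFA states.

{s0,s1,s2}

δ(s0,a) = {s1,s2}; δ(s2,a) = {s0}.
Union: {s0,s1,s2}.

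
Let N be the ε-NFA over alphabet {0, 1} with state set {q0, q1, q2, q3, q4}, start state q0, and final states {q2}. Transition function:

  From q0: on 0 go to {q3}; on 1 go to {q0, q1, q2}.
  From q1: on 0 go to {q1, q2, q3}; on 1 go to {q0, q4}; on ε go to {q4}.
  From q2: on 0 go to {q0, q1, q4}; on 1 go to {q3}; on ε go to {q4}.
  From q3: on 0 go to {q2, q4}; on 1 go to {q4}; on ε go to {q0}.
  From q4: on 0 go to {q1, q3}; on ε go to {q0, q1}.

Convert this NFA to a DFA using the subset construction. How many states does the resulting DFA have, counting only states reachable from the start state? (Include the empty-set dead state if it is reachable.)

Start state of the DFA: {q0} (ε-closure of the NFA start).
{q0} --0--> {q0, q3}  [new]
{q0} --1--> {q0, q1, q2, q4}  [new]
{q0, q3} --0--> {q0, q1, q2, q3, q4}  [new]
{q0, q3} --1--> {q0, q1, q2, q4}  [seen]
{q0, q1, q2, q4} --0--> {q0, q1, q2, q3, q4}  [seen]
{q0, q1, q2, q4} --1--> {q0, q1, q2, q3, q4}  [seen]
{q0, q1, q2, q3, q4} --0--> {q0, q1, q2, q3, q4}  [seen]
{q0, q1, q2, q3, q4} --1--> {q0, q1, q2, q3, q4}  [seen]
Reachable DFA states: {q0}, {q0, q3}, {q0, q1, q2, q4}, {q0, q1, q2, q3, q4}.

4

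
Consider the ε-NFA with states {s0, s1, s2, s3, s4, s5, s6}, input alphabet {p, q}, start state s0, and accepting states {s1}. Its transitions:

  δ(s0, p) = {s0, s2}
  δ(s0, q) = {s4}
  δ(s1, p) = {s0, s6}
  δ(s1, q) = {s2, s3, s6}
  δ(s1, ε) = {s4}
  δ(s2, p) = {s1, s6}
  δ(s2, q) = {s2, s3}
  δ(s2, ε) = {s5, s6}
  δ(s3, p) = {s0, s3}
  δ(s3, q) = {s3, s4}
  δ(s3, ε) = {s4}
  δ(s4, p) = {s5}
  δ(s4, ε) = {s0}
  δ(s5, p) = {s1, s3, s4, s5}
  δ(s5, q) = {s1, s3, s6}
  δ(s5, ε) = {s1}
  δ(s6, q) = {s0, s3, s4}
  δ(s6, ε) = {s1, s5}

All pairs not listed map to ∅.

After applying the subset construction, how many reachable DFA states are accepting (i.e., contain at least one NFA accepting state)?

Start state of the DFA: {s0} (ε-closure of the NFA start).
{s0} --p--> {s0, s1, s2, s4, s5, s6}  [new]
{s0} --q--> {s0, s4}  [new]
{s0, s1, s2, s4, s5, s6} --p--> {s0, s1, s2, s3, s4, s5, s6}  [new]
{s0, s1, s2, s4, s5, s6} --q--> {s0, s1, s2, s3, s4, s5, s6}  [seen]
{s0, s4} --p--> {s0, s1, s2, s4, s5, s6}  [seen]
{s0, s4} --q--> {s0, s4}  [seen]
{s0, s1, s2, s3, s4, s5, s6} --p--> {s0, s1, s2, s3, s4, s5, s6}  [seen]
{s0, s1, s2, s3, s4, s5, s6} --q--> {s0, s1, s2, s3, s4, s5, s6}  [seen]
Reachable DFA states: {s0}, {s0, s1, s2, s4, s5, s6}, {s0, s4}, {s0, s1, s2, s3, s4, s5, s6}.
Accepting DFA states (contain an NFA accepting state): {s0, s1, s2, s4, s5, s6}, {s0, s1, s2, s3, s4, s5, s6}.

2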